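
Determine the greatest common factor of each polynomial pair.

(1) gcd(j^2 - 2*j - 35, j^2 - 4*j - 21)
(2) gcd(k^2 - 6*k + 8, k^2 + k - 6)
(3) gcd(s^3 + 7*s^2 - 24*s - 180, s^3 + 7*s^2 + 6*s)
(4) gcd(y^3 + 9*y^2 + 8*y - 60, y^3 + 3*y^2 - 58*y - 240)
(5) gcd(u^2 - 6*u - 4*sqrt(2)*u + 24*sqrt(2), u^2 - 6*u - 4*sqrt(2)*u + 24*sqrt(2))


(1) = j - 7
(2) = k - 2
(3) = gcd((s - 5)*(s + 6)^2, s*(s + 1)*(s + 6)) = s + 6
(4) = gcd((y - 2)*(y + 5)*(y + 6), (y - 8)*(y + 5)*(y + 6)) = y^2 + 11*y + 30
(5) = u^2 + u*(-6 - 4*sqrt(2)) + 24*sqrt(2)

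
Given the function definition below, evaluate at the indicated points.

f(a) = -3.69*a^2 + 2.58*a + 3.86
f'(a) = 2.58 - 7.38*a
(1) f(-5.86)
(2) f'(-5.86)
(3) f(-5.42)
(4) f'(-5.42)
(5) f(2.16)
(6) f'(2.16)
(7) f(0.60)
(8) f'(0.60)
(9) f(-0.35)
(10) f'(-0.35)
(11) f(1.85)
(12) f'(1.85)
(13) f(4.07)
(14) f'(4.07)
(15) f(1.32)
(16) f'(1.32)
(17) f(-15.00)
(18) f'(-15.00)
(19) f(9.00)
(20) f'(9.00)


(1) = -137.97
(2) = 45.83
(3) = -118.52
(4) = 42.58
(5) = -7.78
(6) = -13.36
(7) = 4.08
(8) = -1.85
(9) = 2.50
(10) = 5.16
(11) = -4.00
(12) = -11.07
(13) = -46.76
(14) = -27.46
(15) = 0.84
(16) = -7.16
(17) = -865.09
(18) = 113.28
(19) = -271.81
(20) = -63.84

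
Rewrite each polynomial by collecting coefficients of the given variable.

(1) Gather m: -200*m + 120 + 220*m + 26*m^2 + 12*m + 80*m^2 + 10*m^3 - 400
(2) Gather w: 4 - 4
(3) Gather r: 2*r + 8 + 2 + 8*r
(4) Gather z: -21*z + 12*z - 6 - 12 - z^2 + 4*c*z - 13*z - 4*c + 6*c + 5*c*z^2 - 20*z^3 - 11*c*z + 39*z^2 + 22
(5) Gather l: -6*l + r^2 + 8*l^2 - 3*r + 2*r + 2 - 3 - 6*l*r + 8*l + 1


(1) = 10*m^3 + 106*m^2 + 32*m - 280
(2) = 0
(3) = 10*r + 10
(4) = 2*c - 20*z^3 + z^2*(5*c + 38) + z*(-7*c - 22) + 4
(5) = 8*l^2 + l*(2 - 6*r) + r^2 - r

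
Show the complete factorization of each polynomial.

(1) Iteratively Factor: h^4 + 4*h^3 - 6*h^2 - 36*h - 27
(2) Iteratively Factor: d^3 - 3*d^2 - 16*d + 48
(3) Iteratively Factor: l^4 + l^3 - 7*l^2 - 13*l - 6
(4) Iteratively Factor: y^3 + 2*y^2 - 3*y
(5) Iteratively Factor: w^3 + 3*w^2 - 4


(1) = (h + 3)*(h^3 + h^2 - 9*h - 9) = (h - 3)*(h + 3)*(h^2 + 4*h + 3) = (h - 3)*(h + 3)^2*(h + 1)
(2) = (d - 4)*(d^2 + d - 12) = (d - 4)*(d + 4)*(d - 3)
(3) = (l + 1)*(l^3 - 7*l - 6) = (l + 1)^2*(l^2 - l - 6) = (l + 1)^2*(l + 2)*(l - 3)
(4) = (y + 3)*(y^2 - y) = (y - 1)*(y + 3)*(y)
(5) = (w + 2)*(w^2 + w - 2) = (w - 1)*(w + 2)*(w + 2)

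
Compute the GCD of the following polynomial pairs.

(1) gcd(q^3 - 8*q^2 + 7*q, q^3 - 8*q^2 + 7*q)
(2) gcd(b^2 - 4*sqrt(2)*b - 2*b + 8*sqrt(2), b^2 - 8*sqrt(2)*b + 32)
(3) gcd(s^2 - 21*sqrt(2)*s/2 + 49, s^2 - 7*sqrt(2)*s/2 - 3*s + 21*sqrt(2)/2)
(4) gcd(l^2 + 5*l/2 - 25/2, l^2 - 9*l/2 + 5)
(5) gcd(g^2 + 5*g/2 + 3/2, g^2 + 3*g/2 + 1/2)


(1) = gcd(q*(q - 7)*(q - 1), q*(q - 7)*(q - 1)) = q^3 - 8*q^2 + 7*q
(2) = b - 4*sqrt(2)
(3) = s - 7*sqrt(2)/2
(4) = gcd((l - 5/2)*(l + 5), (l - 5/2)*(l - 2)) = l - 5/2
(5) = g + 1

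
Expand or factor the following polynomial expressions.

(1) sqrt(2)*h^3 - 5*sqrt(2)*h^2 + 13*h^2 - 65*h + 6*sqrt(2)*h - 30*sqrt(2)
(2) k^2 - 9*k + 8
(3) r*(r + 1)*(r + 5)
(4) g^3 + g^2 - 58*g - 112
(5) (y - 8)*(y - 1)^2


(1) = (h - 5)*(h + 6*sqrt(2))*(sqrt(2)*h + 1)
(2) = (k - 8)*(k - 1)
(3) = r^3 + 6*r^2 + 5*r
(4) = (g - 8)*(g + 2)*(g + 7)
(5) = y^3 - 10*y^2 + 17*y - 8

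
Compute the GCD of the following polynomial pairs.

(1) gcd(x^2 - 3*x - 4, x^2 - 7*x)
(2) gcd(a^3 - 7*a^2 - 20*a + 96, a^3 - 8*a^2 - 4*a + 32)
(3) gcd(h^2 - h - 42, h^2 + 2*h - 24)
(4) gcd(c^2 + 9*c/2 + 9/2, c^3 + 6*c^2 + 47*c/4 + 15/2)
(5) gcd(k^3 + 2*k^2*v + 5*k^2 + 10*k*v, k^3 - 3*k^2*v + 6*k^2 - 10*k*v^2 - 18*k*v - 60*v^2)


(1) = gcd((x - 4)*(x + 1), x*(x - 7)) = 1
(2) = a - 8
(3) = gcd((h - 7)*(h + 6), (h - 4)*(h + 6)) = h + 6
(4) = gcd((c + 3/2)*(c + 3), (c + 3/2)*(c + 2)*(c + 5/2)) = c + 3/2
(5) = gcd(k*(k + 5)*(k + 2*v), (k + 6)*(k - 5*v)*(k + 2*v)) = k + 2*v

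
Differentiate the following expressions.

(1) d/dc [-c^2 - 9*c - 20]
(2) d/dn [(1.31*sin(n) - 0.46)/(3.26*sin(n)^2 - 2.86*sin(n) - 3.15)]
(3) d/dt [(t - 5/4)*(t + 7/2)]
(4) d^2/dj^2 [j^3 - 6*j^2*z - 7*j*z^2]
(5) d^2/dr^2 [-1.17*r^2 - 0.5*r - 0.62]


(1) = -2*c - 9
(2) = (-4.2706*sin(n)^2 + 2.9992*sin(n) - 5.4421)*cos(n)/(10.6276*sin(n)^4 - 18.6472*sin(n)^3 - 12.3584*sin(n)^2 + 18.018*sin(n) + 9.9225)
(3) = 2*t + 9/4
(4) = 6*j - 12*z
(5) = -2.34000000000000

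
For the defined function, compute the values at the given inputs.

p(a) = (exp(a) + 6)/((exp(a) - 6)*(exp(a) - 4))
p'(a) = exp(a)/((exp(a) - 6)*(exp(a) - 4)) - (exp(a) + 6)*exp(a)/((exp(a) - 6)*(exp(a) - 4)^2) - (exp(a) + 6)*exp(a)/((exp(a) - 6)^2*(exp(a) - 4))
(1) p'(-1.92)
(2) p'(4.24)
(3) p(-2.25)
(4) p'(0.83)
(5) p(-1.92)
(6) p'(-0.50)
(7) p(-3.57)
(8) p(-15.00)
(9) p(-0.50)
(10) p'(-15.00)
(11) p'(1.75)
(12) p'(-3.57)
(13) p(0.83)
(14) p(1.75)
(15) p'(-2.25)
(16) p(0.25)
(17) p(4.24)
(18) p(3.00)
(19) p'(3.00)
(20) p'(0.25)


(1) = 0.02
(2) = -0.02
(3) = 0.27
(4) = 2.94
(5) = 0.27
(6) = 0.14
(7) = 0.25
(8) = 0.25
(9) = 0.36
(10) = 0.00
(11) = -564.01
(12) = 0.00
(13) = 1.31
(14) = -27.30
(15) = 0.02
(16) = 0.57
(17) = 0.02
(18) = 0.12
(19) = -0.22
(20) = 0.52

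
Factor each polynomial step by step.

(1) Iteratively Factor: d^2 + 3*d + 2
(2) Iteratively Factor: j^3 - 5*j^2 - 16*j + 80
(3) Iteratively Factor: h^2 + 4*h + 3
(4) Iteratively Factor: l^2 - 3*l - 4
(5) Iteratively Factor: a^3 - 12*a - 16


(1) = (d + 2)*(d + 1)
(2) = (j + 4)*(j^2 - 9*j + 20) = (j - 4)*(j + 4)*(j - 5)
(3) = (h + 3)*(h + 1)
(4) = (l - 4)*(l + 1)
(5) = (a + 2)*(a^2 - 2*a - 8) = (a + 2)^2*(a - 4)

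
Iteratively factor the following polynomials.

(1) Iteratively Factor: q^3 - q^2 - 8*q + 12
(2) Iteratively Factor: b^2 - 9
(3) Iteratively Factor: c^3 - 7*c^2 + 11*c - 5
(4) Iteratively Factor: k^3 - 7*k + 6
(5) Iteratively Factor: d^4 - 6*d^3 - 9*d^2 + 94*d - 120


(1) = (q - 2)*(q^2 + q - 6) = (q - 2)*(q + 3)*(q - 2)
(2) = (b + 3)*(b - 3)
(3) = (c - 1)*(c^2 - 6*c + 5) = (c - 5)*(c - 1)*(c - 1)
(4) = (k + 3)*(k^2 - 3*k + 2) = (k - 1)*(k + 3)*(k - 2)
(5) = (d + 4)*(d^3 - 10*d^2 + 31*d - 30) = (d - 5)*(d + 4)*(d^2 - 5*d + 6) = (d - 5)*(d - 2)*(d + 4)*(d - 3)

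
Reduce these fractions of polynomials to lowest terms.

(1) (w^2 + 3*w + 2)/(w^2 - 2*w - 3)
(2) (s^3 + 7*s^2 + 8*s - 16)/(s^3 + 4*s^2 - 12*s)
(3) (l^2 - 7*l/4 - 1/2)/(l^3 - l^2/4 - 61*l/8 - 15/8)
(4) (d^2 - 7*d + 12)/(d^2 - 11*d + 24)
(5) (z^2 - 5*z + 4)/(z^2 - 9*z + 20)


(1) = (w + 2)/(w - 3)
(2) = (s^3 + 7*s^2 + 8*s - 16)/(s^3 + 4*s^2 - 12*s)
(3) = (2*l - 4)/(2*l^2 - l - 15)
(4) = (d - 4)/(d - 8)
(5) = (z - 1)/(z - 5)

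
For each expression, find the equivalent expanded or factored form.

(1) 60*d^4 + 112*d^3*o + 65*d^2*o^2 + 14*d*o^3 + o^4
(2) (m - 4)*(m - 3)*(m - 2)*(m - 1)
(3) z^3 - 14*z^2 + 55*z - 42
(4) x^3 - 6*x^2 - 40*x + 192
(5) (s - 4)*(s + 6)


(1) = (d + o)*(2*d + o)*(5*d + o)*(6*d + o)
(2) = m^4 - 10*m^3 + 35*m^2 - 50*m + 24
(3) = (z - 7)*(z - 6)*(z - 1)
(4) = (x - 8)*(x - 4)*(x + 6)
(5) = s^2 + 2*s - 24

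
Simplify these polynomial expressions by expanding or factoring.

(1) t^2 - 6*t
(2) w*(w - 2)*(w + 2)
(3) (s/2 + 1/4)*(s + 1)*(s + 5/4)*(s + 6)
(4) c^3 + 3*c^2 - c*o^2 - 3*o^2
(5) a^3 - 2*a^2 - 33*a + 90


(1) = t*(t - 6)
(2) = w^3 - 4*w
(3) = s^4/2 + 35*s^3/8 + 151*s^2/16 + 119*s/16 + 15/8
(4) = (c + 3)*(c - o)*(c + o)
(5) = (a - 5)*(a - 3)*(a + 6)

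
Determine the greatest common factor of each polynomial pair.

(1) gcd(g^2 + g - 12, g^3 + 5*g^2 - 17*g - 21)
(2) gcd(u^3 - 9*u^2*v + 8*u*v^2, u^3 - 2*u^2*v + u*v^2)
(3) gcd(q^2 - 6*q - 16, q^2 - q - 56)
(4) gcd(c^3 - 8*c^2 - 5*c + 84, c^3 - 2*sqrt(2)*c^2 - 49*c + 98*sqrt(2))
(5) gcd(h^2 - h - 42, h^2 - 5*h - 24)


(1) = g - 3
(2) = u^2 - u*v
(3) = gcd((q - 8)*(q + 2), (q - 8)*(q + 7)) = q - 8
(4) = c - 7
(5) = gcd((h - 7)*(h + 6), (h - 8)*(h + 3)) = 1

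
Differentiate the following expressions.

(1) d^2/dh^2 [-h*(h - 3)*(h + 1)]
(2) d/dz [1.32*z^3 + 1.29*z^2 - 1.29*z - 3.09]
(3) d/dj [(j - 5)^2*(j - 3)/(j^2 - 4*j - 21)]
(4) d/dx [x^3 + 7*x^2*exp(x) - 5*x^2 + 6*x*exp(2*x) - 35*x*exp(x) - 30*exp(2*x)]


(1) = 4 - 6*h
(2) = 3.96*z^2 + 2.58*z - 1.29
(3) = (j^4 - 8*j^3 - 66*j^2 + 696*j - 1455)/(j^4 - 8*j^3 - 26*j^2 + 168*j + 441)
(4) = 7*x^2*exp(x) + 3*x^2 + 12*x*exp(2*x) - 21*x*exp(x) - 10*x - 54*exp(2*x) - 35*exp(x)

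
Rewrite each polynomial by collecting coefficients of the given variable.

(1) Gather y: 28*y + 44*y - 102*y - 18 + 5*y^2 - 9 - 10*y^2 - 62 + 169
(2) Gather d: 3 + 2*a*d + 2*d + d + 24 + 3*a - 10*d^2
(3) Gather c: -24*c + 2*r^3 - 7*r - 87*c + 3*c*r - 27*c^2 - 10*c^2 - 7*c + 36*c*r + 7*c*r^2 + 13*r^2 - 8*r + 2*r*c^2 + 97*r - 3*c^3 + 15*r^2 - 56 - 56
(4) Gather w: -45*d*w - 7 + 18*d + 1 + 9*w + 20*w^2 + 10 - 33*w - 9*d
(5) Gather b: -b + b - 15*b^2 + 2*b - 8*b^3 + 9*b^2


(1) = -5*y^2 - 30*y + 80
(2) = 3*a - 10*d^2 + d*(2*a + 3) + 27
(3) = -3*c^3 + c^2*(2*r - 37) + c*(7*r^2 + 39*r - 118) + 2*r^3 + 28*r^2 + 82*r - 112
(4) = 9*d + 20*w^2 + w*(-45*d - 24) + 4
(5) = -8*b^3 - 6*b^2 + 2*b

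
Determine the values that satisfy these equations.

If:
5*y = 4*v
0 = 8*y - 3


Then:
v = 15/32
y = 3/8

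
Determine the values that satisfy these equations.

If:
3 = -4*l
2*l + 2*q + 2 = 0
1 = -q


Then:
No Solution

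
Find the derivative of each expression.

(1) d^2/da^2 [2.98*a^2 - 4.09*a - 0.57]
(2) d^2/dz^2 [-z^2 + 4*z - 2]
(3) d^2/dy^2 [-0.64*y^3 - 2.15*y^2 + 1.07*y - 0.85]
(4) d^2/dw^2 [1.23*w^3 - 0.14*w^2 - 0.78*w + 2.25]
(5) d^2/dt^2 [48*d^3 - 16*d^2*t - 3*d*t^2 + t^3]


(1) = 5.96000000000000
(2) = -2
(3) = -3.84*y - 4.3
(4) = 7.38*w - 0.28
(5) = -6*d + 6*t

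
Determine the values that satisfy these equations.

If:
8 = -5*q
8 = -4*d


Then:
d = -2
q = -8/5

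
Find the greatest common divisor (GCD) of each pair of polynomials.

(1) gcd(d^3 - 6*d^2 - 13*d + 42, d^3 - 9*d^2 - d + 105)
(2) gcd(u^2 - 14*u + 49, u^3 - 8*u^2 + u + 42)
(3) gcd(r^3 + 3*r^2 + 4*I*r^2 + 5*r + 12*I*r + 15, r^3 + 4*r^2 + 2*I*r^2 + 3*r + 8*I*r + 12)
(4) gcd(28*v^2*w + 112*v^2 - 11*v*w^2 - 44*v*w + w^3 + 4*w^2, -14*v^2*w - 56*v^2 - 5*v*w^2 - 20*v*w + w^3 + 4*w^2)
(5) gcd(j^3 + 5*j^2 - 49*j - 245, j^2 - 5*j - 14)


(1) = d^2 - 4*d - 21
(2) = u - 7
(3) = gcd((r + 3)*(r - I)*(r + 5*I), (r + 4)*(r - I)*(r + 3*I)) = r - I
(4) = gcd((-7*v + w)*(-4*v + w)*(w + 4), (-7*v + w)*(2*v + w)*(w + 4)) = 7*v*w + 28*v - w^2 - 4*w
(5) = gcd((j - 7)*(j + 5)*(j + 7), (j - 7)*(j + 2)) = j - 7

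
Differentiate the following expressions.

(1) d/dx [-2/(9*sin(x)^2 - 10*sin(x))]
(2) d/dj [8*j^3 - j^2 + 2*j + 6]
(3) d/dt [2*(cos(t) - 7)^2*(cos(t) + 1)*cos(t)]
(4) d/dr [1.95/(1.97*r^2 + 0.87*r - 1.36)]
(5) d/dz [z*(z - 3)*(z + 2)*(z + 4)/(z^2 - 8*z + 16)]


(1) = 4*(9*sin(x) - 5)*cos(x)/((9*sin(x) - 10)^2*sin(x)^2)
(2) = 24*j^2 - 2*j + 2
(3) = 2*(-4*cos(t)^3 + 39*cos(t)^2 - 70*cos(t) - 49)*sin(t)
(4) = (-7.683*r - 1.6965)/(1.97*r^2 + 0.87*r - 1.36)^2
(5) = (2*z^4 - 13*z^3 - 36*z^2 + 104*z + 96)/(z^3 - 12*z^2 + 48*z - 64)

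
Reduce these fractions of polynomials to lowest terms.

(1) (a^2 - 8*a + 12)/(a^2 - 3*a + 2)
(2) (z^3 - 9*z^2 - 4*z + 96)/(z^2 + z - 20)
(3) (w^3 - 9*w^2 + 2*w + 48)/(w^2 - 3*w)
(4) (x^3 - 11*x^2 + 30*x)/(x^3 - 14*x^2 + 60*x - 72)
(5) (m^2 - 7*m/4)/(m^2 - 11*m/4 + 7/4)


(1) = (a - 6)/(a - 1)
(2) = (z^2 - 5*z - 24)/(z + 5)
(3) = (w^2 - 6*w - 16)/w
(4) = (x^2 - 5*x)/(x^2 - 8*x + 12)
(5) = m/(m - 1)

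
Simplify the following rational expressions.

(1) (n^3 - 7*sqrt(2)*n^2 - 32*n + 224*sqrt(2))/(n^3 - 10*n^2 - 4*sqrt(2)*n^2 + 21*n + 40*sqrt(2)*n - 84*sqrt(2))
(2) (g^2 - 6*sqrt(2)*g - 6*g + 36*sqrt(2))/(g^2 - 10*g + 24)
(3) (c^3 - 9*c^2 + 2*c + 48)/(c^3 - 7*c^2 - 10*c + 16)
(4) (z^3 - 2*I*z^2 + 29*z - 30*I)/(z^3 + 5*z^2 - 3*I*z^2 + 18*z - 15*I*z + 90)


(1) = (n^2 - 3*sqrt(2)*n - 56)/(n^2 - 10*n + 21)
(2) = (g - 6*sqrt(2))/(g - 4)
(3) = (c - 3)/(c - 1)
(4) = (z^2 + 4*I*z + 5)/(z^2 + z*(5 + 3*I) + 15*I)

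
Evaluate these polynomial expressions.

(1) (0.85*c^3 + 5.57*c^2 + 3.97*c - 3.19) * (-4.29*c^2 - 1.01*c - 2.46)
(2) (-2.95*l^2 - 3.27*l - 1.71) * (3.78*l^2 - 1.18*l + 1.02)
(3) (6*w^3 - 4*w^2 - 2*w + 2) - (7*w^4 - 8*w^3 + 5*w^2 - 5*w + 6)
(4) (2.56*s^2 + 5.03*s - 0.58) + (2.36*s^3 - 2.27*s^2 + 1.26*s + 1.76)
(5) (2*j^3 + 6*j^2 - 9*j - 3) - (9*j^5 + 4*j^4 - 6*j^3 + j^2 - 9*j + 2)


(1) = -3.6465*c^5 - 24.7538*c^4 - 24.748*c^3 - 4.0268*c^2 - 6.5443*c + 7.8474
(2) = -11.151*l^4 - 8.8796*l^3 - 5.6142*l^2 - 1.3176*l - 1.7442
(3) = -7*w^4 + 14*w^3 - 9*w^2 + 3*w - 4
(4) = 2.36*s^3 + 0.29*s^2 + 6.29*s + 1.18
(5) = -9*j^5 - 4*j^4 + 8*j^3 + 5*j^2 - 5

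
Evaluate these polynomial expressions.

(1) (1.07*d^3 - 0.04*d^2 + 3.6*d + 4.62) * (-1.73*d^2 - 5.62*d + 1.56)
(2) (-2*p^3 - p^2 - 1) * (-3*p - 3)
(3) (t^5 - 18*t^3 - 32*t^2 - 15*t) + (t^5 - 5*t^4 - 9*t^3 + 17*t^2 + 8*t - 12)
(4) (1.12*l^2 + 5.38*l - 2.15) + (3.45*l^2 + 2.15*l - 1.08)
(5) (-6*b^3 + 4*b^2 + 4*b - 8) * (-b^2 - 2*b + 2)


(1) = -1.8511*d^5 - 5.9442*d^4 - 4.334*d^3 - 28.287*d^2 - 20.3484*d + 7.2072
(2) = 6*p^4 + 9*p^3 + 3*p^2 + 3*p + 3
(3) = 2*t^5 - 5*t^4 - 27*t^3 - 15*t^2 - 7*t - 12
(4) = 4.57*l^2 + 7.53*l - 3.23
(5) = 6*b^5 + 8*b^4 - 24*b^3 + 8*b^2 + 24*b - 16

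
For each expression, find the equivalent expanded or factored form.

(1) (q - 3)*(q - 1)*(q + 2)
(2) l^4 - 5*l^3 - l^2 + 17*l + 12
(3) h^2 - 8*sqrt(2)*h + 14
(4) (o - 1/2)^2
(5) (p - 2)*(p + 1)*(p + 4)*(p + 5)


(1) = q^3 - 2*q^2 - 5*q + 6
(2) = (l - 4)*(l - 3)*(l + 1)^2
(3) = (h - 7*sqrt(2))*(h - sqrt(2))
(4) = o^2 - o + 1/4
(5) = p^4 + 8*p^3 + 9*p^2 - 38*p - 40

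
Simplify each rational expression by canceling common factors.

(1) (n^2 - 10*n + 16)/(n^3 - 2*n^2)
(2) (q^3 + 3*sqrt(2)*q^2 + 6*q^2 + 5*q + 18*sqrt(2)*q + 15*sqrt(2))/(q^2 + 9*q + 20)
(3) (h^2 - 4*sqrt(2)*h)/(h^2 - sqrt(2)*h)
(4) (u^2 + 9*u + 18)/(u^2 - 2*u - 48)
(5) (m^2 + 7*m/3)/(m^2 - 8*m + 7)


(1) = (n - 8)/n^2
(2) = (q^2 + q*(1 + 3*sqrt(2)) + 3*sqrt(2))/(q + 4)
(3) = (h - 4*sqrt(2))/(h - sqrt(2))
(4) = (u + 3)/(u - 8)
(5) = (3*m^2 + 7*m)/(3*m^2 - 24*m + 21)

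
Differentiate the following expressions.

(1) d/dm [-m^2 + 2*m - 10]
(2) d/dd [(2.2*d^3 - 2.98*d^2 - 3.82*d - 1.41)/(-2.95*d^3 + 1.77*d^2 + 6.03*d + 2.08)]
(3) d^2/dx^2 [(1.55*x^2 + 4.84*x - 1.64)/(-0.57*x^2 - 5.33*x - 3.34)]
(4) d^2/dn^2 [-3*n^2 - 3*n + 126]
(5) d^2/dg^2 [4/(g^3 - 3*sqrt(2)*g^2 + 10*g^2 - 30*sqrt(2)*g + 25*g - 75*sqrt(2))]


(1) = 2 - 2*m
(2) = (-4.897*d^4 + 3.994*d^3 - 9.9585*d^2 - 7.4054*d + 0.5567)/(8.7025*d^6 - 10.443*d^5 - 32.4441*d^4 + 9.0742*d^3 + 43.7241*d^2 + 25.0848*d + 4.3264)
(3) = (6.273078*x^3 + 20.902356*x^2 + 85.181256*x + 224.679664)/(0.185193*x^6 + 5.195151*x^5 + 51.834717*x^4 + 212.302961*x^3 + 303.733254*x^2 + 178.378044*x + 37.259704)
(4) = -6
(5) = 8*((-3*g - 10 + 3*sqrt(2))*(g^3 - 3*sqrt(2)*g^2 + 10*g^2 - 30*sqrt(2)*g + 25*g - 75*sqrt(2)) + (3*g^2 - 6*sqrt(2)*g + 20*g - 30*sqrt(2) + 25)^2)/(g^3 - 3*sqrt(2)*g^2 + 10*g^2 - 30*sqrt(2)*g + 25*g - 75*sqrt(2))^3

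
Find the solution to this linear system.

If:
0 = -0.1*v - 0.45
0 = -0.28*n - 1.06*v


Then:
n = 17.04
v = -4.50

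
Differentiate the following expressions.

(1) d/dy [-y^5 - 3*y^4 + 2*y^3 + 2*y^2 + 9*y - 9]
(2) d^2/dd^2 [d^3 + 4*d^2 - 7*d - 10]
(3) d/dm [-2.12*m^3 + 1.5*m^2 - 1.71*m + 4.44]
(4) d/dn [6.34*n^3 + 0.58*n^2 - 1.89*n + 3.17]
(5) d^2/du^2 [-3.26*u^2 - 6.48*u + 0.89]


(1) = -5*y^4 - 12*y^3 + 6*y^2 + 4*y + 9
(2) = 6*d + 8
(3) = -6.36*m^2 + 3.0*m - 1.71
(4) = 19.02*n^2 + 1.16*n - 1.89
(5) = -6.52000000000000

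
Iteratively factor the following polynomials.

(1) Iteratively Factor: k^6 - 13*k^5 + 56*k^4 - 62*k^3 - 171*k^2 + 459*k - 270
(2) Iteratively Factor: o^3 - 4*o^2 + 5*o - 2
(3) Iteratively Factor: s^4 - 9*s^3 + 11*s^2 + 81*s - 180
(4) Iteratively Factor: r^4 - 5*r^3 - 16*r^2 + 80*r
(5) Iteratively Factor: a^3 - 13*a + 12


(1) = (k + 2)*(k^5 - 15*k^4 + 86*k^3 - 234*k^2 + 297*k - 135) = (k - 1)*(k + 2)*(k^4 - 14*k^3 + 72*k^2 - 162*k + 135) = (k - 5)*(k - 1)*(k + 2)*(k^3 - 9*k^2 + 27*k - 27) = (k - 5)*(k - 3)*(k - 1)*(k + 2)*(k^2 - 6*k + 9) = (k - 5)*(k - 3)^2*(k - 1)*(k + 2)*(k - 3)
(2) = (o - 1)*(o^2 - 3*o + 2) = (o - 2)*(o - 1)*(o - 1)
(3) = (s - 5)*(s^3 - 4*s^2 - 9*s + 36) = (s - 5)*(s - 4)*(s^2 - 9) = (s - 5)*(s - 4)*(s - 3)*(s + 3)
(4) = (r - 4)*(r^3 - r^2 - 20*r) = (r - 5)*(r - 4)*(r^2 + 4*r) = r*(r - 5)*(r - 4)*(r + 4)
(5) = (a + 4)*(a^2 - 4*a + 3) = (a - 1)*(a + 4)*(a - 3)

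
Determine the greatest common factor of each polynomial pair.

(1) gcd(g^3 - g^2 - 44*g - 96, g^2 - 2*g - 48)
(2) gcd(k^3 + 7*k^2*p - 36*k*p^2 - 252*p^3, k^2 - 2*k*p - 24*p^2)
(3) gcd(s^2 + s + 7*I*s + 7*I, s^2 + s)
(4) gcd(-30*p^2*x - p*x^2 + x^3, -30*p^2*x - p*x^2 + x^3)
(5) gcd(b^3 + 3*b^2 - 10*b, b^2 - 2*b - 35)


(1) = gcd((g - 8)*(g + 3)*(g + 4), (g - 8)*(g + 6)) = g - 8
(2) = gcd((k - 6*p)*(k + 6*p)*(k + 7*p), (k - 6*p)*(k + 4*p)) = -k + 6*p
(3) = s + 1
(4) = gcd(x*(-6*p + x)*(5*p + x), x*(-6*p + x)*(5*p + x)) = -30*p^2*x - p*x^2 + x^3
(5) = b + 5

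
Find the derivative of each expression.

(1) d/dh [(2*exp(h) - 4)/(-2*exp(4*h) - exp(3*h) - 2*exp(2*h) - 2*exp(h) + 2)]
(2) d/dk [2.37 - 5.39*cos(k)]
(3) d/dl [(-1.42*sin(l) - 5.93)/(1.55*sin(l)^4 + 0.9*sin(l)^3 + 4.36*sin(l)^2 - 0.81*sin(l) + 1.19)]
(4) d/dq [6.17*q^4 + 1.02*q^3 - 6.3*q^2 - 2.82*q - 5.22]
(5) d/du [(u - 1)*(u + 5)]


(1) = (12*exp(4*h) - 28*exp(3*h) - 8*exp(2*h) - 16*exp(h) - 4)*exp(h)/(4*exp(8*h) + 4*exp(7*h) + 9*exp(6*h) + 12*exp(5*h) + 4*exp(3*h) - 4*exp(2*h) - 8*exp(h) + 4)
(2) = 5.39*sin(k)
(3) = (6.603*sin(l)^4 + 39.322*sin(l)^3 + 22.2022*sin(l)^2 + 51.7096*sin(l) - 6.4931)*cos(l)/(2.4025*sin(l)^8 + 2.79*sin(l)^7 + 14.326*sin(l)^6 + 5.337*sin(l)^5 + 21.2406*sin(l)^4 - 4.9212*sin(l)^3 + 11.0329*sin(l)^2 - 1.9278*sin(l) + 1.4161)
(4) = 24.68*q^3 + 3.06*q^2 - 12.6*q - 2.82
(5) = 2*u + 4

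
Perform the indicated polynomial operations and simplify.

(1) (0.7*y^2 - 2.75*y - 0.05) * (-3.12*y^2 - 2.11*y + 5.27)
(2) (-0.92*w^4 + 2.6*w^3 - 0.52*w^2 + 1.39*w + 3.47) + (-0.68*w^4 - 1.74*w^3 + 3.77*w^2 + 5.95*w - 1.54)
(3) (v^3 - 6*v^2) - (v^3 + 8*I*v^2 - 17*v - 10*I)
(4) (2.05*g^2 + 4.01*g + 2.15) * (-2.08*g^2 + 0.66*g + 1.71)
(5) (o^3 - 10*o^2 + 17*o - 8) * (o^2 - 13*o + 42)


(1) = -2.184*y^4 + 7.103*y^3 + 9.6475*y^2 - 14.387*y - 0.2635
(2) = -1.6*w^4 + 0.86*w^3 + 3.25*w^2 + 7.34*w + 1.93
(3) = -6*v^2 - 8*I*v^2 + 17*v + 10*I
(4) = -4.264*g^4 - 6.9878*g^3 + 1.6801*g^2 + 8.2761*g + 3.6765
(5) = o^5 - 23*o^4 + 189*o^3 - 649*o^2 + 818*o - 336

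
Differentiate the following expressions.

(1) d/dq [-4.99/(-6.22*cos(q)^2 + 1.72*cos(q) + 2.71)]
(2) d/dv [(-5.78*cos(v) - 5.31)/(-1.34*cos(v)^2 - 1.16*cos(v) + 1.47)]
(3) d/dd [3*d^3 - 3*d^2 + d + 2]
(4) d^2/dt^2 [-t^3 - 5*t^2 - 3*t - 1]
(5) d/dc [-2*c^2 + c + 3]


(1) = (62.0756*cos(q) - 8.5828)*sin(q)/(-6.22*cos(q)^2 + 1.72*cos(q) + 2.71)^2
(2) = (7.7452*cos(v)^2 + 14.2308*cos(v) + 14.6562)*sin(v)/(1.7956*cos(v)^4 + 3.1088*cos(v)^3 - 2.594*cos(v)^2 - 3.4104*cos(v) + 2.1609)
(3) = 9*d^2 - 6*d + 1
(4) = -6*t - 10
(5) = 1 - 4*c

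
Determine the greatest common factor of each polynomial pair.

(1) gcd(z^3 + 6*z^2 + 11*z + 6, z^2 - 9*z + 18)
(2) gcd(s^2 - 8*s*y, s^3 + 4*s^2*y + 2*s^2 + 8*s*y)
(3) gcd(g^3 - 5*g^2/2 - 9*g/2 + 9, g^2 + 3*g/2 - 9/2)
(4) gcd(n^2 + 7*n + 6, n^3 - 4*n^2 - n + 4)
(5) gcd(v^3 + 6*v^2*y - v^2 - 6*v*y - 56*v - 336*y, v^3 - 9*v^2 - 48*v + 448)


(1) = gcd((z + 1)*(z + 2)*(z + 3), (z - 6)*(z - 3)) = 1
(2) = gcd(s*(s - 8*y), s*(s + 2)*(s + 4*y)) = s
(3) = gcd((g - 3)*(g - 3/2)*(g + 2), (g - 3/2)*(g + 3)) = g - 3/2
(4) = n + 1
(5) = gcd((v - 8)*(v + 7)*(v + 6*y), (v - 8)^2*(v + 7)) = v^2 - v - 56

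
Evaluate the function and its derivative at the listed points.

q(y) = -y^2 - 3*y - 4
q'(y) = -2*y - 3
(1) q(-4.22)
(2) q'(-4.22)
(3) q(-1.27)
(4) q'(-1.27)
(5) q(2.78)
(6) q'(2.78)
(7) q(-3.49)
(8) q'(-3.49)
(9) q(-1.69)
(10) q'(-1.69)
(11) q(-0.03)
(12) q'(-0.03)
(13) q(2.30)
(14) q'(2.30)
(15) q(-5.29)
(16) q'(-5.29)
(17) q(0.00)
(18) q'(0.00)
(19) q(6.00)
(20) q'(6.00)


(1) = -9.15
(2) = 5.44
(3) = -1.80
(4) = -0.46
(5) = -20.07
(6) = -8.56
(7) = -5.71
(8) = 3.98
(9) = -1.79
(10) = 0.38
(11) = -3.91
(12) = -2.94
(13) = -16.19
(14) = -7.60
(15) = -16.11
(16) = 7.58
(17) = -4.00
(18) = -3.00
(19) = -58.00
(20) = -15.00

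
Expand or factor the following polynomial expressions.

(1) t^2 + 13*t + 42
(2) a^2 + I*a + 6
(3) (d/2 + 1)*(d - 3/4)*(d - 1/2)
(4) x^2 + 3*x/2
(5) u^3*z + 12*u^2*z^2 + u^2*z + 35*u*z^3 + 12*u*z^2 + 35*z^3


(1) = (t + 6)*(t + 7)
(2) = (a - 2*I)*(a + 3*I)
(3) = d^3/2 + 3*d^2/8 - 17*d/16 + 3/8
(4) = x*(x + 3/2)
(5) = (u + 5*z)*(u + 7*z)*(u*z + z)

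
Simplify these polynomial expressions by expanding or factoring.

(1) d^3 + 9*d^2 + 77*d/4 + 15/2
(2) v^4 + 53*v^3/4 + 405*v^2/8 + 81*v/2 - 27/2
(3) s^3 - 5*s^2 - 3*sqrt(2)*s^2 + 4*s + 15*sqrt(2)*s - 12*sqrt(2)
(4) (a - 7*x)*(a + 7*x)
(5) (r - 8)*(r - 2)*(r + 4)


(1) = (d + 1/2)*(d + 5/2)*(d + 6)
(2) = (v - 1/4)*(v + 3/2)*(v + 6)^2
(3) = (s - 4)*(s - 1)*(s - 3*sqrt(2))
(4) = a^2 - 49*x^2
(5) = r^3 - 6*r^2 - 24*r + 64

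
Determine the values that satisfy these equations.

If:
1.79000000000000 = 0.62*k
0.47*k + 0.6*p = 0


Then:
k = 2.89
p = -2.26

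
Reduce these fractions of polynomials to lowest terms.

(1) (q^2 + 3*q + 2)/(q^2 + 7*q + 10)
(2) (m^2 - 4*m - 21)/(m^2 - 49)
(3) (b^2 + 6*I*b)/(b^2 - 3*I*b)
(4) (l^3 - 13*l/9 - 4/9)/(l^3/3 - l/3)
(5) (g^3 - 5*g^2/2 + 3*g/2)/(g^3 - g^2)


(1) = (q + 1)/(q + 5)
(2) = (m + 3)/(m + 7)
(3) = (b + 6*I)/(b - 3*I)
(4) = (9*l^2 - 9*l - 4)/(3*l^2 - 3*l)
(5) = (2*g - 3)/(2*g)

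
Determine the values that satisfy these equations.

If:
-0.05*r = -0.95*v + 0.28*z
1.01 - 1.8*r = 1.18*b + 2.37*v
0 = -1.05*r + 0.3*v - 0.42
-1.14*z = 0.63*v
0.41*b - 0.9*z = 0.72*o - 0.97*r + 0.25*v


Then:
b = 1.51
o = 0.31
r = -0.41
v = -0.02
z = 0.01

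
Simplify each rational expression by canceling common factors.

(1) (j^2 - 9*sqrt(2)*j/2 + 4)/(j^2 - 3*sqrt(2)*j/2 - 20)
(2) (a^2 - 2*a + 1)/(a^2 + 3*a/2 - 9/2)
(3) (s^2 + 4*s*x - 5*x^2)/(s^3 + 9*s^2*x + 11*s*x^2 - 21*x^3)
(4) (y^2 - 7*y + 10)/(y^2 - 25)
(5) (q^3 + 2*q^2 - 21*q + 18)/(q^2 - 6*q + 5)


(1) = (4*j - 2*sqrt(2))/(4*j + 10*sqrt(2))
(2) = (2*a^2 - 4*a + 2)/(2*a^2 + 3*a - 9)
(3) = (s + 5*x)/(s^2 + 10*s*x + 21*x^2)
(4) = (y - 2)/(y + 5)
(5) = (q^2 + 3*q - 18)/(q - 5)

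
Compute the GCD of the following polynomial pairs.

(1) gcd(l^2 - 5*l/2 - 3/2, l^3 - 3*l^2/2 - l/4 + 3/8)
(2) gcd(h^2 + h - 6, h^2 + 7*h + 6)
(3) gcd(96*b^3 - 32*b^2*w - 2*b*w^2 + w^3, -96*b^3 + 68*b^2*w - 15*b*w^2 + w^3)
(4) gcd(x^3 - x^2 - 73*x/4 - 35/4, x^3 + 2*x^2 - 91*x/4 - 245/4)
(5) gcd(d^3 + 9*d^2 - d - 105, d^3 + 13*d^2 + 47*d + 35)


(1) = l + 1/2
(2) = gcd((h - 2)*(h + 3), (h + 1)*(h + 6)) = 1
(3) = -4*b + w
(4) = x^2 - 3*x/2 - 35/2
(5) = gcd((d - 3)*(d + 5)*(d + 7), (d + 1)*(d + 5)*(d + 7)) = d^2 + 12*d + 35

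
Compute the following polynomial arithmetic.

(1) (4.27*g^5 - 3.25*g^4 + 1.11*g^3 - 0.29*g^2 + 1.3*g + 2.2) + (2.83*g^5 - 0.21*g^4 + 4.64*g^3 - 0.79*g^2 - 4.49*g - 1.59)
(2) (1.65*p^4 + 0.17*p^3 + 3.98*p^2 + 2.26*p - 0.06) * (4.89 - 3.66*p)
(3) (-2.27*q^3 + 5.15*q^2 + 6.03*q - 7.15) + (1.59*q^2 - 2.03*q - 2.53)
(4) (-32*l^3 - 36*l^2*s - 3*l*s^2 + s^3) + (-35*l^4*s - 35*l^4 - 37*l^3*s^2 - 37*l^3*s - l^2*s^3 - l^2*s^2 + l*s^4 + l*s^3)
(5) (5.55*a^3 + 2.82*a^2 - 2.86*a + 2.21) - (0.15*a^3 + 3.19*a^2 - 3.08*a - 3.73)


(1) = 7.1*g^5 - 3.46*g^4 + 5.75*g^3 - 1.08*g^2 - 3.19*g + 0.61
(2) = -6.039*p^5 + 7.4463*p^4 - 13.7355*p^3 + 11.1906*p^2 + 11.271*p - 0.2934
(3) = -2.27*q^3 + 6.74*q^2 + 4.0*q - 9.68
(4) = -35*l^4*s - 35*l^4 - 37*l^3*s^2 - 37*l^3*s - 32*l^3 - l^2*s^3 - l^2*s^2 - 36*l^2*s + l*s^4 + l*s^3 - 3*l*s^2 + s^3
(5) = 5.4*a^3 - 0.37*a^2 + 0.22*a + 5.94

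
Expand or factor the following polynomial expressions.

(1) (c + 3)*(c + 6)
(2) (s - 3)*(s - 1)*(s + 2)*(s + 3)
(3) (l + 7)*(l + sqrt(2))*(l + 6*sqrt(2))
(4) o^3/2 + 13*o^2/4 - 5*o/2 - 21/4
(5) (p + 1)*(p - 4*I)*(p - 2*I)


(1) = c^2 + 9*c + 18
(2) = s^4 + s^3 - 11*s^2 - 9*s + 18
(3) = l^3 + 7*l^2 + 7*sqrt(2)*l^2 + 12*l + 49*sqrt(2)*l + 84
(4) = (o/2 + 1/2)*(o - 3/2)*(o + 7)
(5) = p^3 + p^2 - 6*I*p^2 - 8*p - 6*I*p - 8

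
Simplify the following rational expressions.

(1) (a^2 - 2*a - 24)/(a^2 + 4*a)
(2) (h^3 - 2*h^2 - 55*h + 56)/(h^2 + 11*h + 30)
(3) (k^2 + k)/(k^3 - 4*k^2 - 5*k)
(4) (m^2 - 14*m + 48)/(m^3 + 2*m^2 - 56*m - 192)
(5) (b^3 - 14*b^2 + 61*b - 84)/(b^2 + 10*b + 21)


(1) = (a - 6)/a
(2) = (h^3 - 2*h^2 - 55*h + 56)/(h^2 + 11*h + 30)
(3) = 1/(k - 5)
(4) = (m - 6)/(m^2 + 10*m + 24)
(5) = (b^3 - 14*b^2 + 61*b - 84)/(b^2 + 10*b + 21)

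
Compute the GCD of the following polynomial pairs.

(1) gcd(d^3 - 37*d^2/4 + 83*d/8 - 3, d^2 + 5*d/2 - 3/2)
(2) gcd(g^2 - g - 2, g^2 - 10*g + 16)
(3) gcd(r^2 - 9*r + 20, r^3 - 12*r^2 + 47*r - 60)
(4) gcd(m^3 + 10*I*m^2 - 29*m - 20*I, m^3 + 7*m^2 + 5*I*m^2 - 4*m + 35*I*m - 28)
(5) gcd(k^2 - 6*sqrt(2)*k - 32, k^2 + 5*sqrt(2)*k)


(1) = gcd((d - 8)*(d - 3/4)*(d - 1/2), (d - 1/2)*(d + 3)) = d - 1/2
(2) = g - 2
(3) = r^2 - 9*r + 20
(4) = gcd((m + I)*(m + 4*I)*(m + 5*I), (m + 7)*(m + I)*(m + 4*I)) = m^2 + 5*I*m - 4
(5) = 1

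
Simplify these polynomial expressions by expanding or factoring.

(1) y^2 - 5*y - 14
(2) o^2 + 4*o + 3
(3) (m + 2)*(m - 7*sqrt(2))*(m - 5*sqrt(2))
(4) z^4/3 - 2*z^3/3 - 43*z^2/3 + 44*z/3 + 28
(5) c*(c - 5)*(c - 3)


(1) = (y - 7)*(y + 2)
(2) = (o + 1)*(o + 3)
(3) = m^3 - 12*sqrt(2)*m^2 + 2*m^2 - 24*sqrt(2)*m + 70*m + 140
(4) = (z/3 + 1/3)*(z - 7)*(z - 2)*(z + 6)
(5) = c^3 - 8*c^2 + 15*c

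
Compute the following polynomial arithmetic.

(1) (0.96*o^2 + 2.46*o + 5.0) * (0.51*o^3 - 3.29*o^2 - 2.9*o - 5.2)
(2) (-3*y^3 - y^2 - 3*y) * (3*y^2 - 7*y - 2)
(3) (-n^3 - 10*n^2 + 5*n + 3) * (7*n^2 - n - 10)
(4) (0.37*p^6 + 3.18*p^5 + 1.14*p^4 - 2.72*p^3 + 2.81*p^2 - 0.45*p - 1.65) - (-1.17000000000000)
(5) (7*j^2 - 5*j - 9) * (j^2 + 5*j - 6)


(1) = 0.4896*o^5 - 1.9038*o^4 - 8.3274*o^3 - 28.576*o^2 - 27.292*o - 26.0
(2) = -9*y^5 + 18*y^4 + 4*y^3 + 23*y^2 + 6*y
(3) = -7*n^5 - 69*n^4 + 55*n^3 + 116*n^2 - 53*n - 30
(4) = 0.37*p^6 + 3.18*p^5 + 1.14*p^4 - 2.72*p^3 + 2.81*p^2 - 0.45*p - 0.48
(5) = 7*j^4 + 30*j^3 - 76*j^2 - 15*j + 54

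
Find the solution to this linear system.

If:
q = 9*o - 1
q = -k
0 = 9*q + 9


Then:
k = 1
o = 0
q = -1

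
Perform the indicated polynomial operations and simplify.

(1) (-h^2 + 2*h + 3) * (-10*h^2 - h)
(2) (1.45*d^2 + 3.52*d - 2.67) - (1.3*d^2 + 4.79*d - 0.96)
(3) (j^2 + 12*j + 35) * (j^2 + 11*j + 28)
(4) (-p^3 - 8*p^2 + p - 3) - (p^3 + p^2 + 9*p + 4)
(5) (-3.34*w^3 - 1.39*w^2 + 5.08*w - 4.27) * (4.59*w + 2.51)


(1) = 10*h^4 - 19*h^3 - 32*h^2 - 3*h
(2) = 0.15*d^2 - 1.27*d - 1.71
(3) = j^4 + 23*j^3 + 195*j^2 + 721*j + 980
(4) = -2*p^3 - 9*p^2 - 8*p - 7
(5) = -15.3306*w^4 - 14.7635*w^3 + 19.8283*w^2 - 6.8485*w - 10.7177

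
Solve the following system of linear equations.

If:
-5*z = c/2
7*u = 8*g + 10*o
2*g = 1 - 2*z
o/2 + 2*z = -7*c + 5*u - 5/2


Then:
c = -10*z
g = 1/2 - z
o = -872*z/93 - 5/93
u = 46/93 - 1352*z/93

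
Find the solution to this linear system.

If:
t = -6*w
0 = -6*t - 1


Then:
t = -1/6
w = 1/36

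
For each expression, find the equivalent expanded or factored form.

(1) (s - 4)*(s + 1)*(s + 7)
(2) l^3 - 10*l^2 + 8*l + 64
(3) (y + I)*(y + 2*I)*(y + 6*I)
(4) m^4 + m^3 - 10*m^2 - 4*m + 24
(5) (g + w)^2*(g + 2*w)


(1) = s^3 + 4*s^2 - 25*s - 28
(2) = (l - 8)*(l - 4)*(l + 2)
(3) = y^3 + 9*I*y^2 - 20*y - 12*I
(4) = (m - 2)^2*(m + 2)*(m + 3)
(5) = g^3 + 4*g^2*w + 5*g*w^2 + 2*w^3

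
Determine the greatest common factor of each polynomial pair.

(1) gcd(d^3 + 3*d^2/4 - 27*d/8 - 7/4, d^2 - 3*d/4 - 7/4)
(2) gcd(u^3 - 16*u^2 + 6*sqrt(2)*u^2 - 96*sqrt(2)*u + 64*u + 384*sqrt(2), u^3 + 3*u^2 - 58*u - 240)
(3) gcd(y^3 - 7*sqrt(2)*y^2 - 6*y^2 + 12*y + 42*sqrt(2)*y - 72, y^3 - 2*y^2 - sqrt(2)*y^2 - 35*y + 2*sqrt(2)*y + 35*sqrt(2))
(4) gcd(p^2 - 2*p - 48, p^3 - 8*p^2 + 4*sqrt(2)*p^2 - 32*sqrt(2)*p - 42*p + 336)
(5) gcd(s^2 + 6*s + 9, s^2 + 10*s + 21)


(1) = d - 7/4
(2) = gcd((u - 8)^2*(u + 6*sqrt(2)), (u - 8)*(u + 5)*(u + 6)) = u - 8
(3) = y - sqrt(2)
(4) = p - 8
(5) = s + 3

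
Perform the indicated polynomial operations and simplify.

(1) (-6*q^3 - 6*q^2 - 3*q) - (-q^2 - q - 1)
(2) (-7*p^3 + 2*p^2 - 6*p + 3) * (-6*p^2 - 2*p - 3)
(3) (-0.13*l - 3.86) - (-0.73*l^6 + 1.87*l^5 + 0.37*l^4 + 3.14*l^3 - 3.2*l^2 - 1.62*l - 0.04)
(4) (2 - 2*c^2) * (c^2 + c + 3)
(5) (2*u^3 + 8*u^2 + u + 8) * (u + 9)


(1) = -6*q^3 - 5*q^2 - 2*q + 1
(2) = 42*p^5 + 2*p^4 + 53*p^3 - 12*p^2 + 12*p - 9
(3) = 0.73*l^6 - 1.87*l^5 - 0.37*l^4 - 3.14*l^3 + 3.2*l^2 + 1.49*l - 3.82
(4) = -2*c^4 - 2*c^3 - 4*c^2 + 2*c + 6
(5) = 2*u^4 + 26*u^3 + 73*u^2 + 17*u + 72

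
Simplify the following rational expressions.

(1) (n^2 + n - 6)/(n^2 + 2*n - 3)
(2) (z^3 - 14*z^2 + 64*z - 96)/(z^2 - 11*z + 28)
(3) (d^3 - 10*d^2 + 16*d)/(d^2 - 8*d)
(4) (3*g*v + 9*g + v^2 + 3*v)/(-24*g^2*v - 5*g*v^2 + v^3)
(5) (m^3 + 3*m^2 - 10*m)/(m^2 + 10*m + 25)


(1) = (n - 2)/(n - 1)
(2) = (z^2 - 10*z + 24)/(z - 7)
(3) = d - 2
(4) = (v + 3)/(-8*g*v + v^2)
(5) = (m^2 - 2*m)/(m + 5)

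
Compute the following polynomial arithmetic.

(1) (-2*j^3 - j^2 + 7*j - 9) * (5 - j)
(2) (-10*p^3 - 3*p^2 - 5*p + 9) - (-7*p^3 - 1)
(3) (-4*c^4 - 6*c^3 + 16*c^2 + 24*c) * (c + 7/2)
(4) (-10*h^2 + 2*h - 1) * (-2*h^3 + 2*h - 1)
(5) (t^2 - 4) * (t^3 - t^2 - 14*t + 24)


(1) = 2*j^4 - 9*j^3 - 12*j^2 + 44*j - 45
(2) = -3*p^3 - 3*p^2 - 5*p + 10
(3) = -4*c^5 - 20*c^4 - 5*c^3 + 80*c^2 + 84*c
(4) = 20*h^5 - 4*h^4 - 18*h^3 + 14*h^2 - 4*h + 1
(5) = t^5 - t^4 - 18*t^3 + 28*t^2 + 56*t - 96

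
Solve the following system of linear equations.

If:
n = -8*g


Then:
g = -n/8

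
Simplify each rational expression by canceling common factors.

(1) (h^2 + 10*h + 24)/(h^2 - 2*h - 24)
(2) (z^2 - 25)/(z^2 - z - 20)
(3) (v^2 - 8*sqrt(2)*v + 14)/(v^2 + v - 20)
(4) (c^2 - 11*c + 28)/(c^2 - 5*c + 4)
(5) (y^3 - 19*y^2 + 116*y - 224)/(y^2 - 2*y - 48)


(1) = (h + 6)/(h - 6)
(2) = (z + 5)/(z + 4)
(3) = (v^2 - 8*sqrt(2)*v + 14)/(v^2 + v - 20)
(4) = (c - 7)/(c - 1)
(5) = (y^2 - 11*y + 28)/(y + 6)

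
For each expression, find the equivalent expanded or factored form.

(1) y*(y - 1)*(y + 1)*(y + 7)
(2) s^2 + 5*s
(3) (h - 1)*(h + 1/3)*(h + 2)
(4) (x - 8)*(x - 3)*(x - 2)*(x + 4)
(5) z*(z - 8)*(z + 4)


(1) = y^4 + 7*y^3 - y^2 - 7*y
(2) = s*(s + 5)
(3) = h^3 + 4*h^2/3 - 5*h/3 - 2/3
(4) = x^4 - 9*x^3 - 6*x^2 + 136*x - 192
(5) = z^3 - 4*z^2 - 32*z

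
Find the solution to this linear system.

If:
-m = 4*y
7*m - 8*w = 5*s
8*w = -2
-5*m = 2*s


Then:
m = -4/39
s = 10/39
w = -1/4
y = 1/39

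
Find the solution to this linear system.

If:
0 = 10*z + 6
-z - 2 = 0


Then:
No Solution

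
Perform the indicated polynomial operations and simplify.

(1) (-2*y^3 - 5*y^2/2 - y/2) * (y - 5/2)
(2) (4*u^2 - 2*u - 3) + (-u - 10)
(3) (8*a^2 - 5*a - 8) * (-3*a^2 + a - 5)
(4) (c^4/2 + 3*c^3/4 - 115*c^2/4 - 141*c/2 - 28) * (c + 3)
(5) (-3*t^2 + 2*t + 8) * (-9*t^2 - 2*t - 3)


(1) = -2*y^4 + 5*y^3/2 + 23*y^2/4 + 5*y/4
(2) = 4*u^2 - 3*u - 13
(3) = -24*a^4 + 23*a^3 - 21*a^2 + 17*a + 40
(4) = c^5/2 + 9*c^4/4 - 53*c^3/2 - 627*c^2/4 - 479*c/2 - 84
(5) = 27*t^4 - 12*t^3 - 67*t^2 - 22*t - 24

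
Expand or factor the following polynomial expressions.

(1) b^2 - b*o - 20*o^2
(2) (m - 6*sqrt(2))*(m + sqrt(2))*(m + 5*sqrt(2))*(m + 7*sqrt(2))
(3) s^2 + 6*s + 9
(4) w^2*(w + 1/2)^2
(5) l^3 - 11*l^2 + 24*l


(1) = (b - 5*o)*(b + 4*o)
(2) = m^4 + 7*sqrt(2)*m^3 - 62*m^2 - 494*sqrt(2)*m - 840
(3) = (s + 3)^2
(4) = w^4 + w^3 + w^2/4
(5) = l*(l - 8)*(l - 3)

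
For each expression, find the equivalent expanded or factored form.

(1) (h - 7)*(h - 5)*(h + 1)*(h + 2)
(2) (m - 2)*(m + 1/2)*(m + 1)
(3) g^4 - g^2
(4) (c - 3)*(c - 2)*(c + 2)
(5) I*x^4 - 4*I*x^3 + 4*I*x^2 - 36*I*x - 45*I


(1) = h^4 - 9*h^3 + h^2 + 81*h + 70
(2) = m^3 - m^2/2 - 5*m/2 - 1
(3) = g^2*(g - 1)*(g + 1)
(4) = c^3 - 3*c^2 - 4*c + 12
(5) = (x - 5)*(x - 3*I)*(x + 3*I)*(I*x + I)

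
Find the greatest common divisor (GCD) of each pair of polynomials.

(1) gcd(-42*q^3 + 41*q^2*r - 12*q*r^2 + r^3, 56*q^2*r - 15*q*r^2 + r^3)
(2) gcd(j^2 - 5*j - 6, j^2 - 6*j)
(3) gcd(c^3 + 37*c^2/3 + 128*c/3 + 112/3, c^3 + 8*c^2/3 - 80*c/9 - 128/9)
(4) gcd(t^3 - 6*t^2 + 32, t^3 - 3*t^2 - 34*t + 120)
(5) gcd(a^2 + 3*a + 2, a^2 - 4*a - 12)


(1) = gcd((-7*q + r)*(-3*q + r)*(-2*q + r), r*(-8*q + r)*(-7*q + r)) = 7*q - r
(2) = j - 6
(3) = c^2 + 16*c/3 + 16/3
(4) = gcd((t - 4)^2*(t + 2), (t - 5)*(t - 4)*(t + 6)) = t - 4
(5) = gcd((a + 1)*(a + 2), (a - 6)*(a + 2)) = a + 2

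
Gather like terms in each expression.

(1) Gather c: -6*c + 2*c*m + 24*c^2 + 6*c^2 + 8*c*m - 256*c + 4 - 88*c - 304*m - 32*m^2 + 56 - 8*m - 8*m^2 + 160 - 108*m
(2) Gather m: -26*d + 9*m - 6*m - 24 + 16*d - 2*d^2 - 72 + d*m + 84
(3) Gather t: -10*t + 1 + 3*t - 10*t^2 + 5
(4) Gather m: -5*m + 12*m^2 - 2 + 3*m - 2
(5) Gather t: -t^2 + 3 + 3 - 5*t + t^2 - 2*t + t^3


(1) = 30*c^2 + c*(10*m - 350) - 40*m^2 - 420*m + 220
(2) = -2*d^2 - 10*d + m*(d + 3) - 12
(3) = -10*t^2 - 7*t + 6
(4) = 12*m^2 - 2*m - 4
(5) = t^3 - 7*t + 6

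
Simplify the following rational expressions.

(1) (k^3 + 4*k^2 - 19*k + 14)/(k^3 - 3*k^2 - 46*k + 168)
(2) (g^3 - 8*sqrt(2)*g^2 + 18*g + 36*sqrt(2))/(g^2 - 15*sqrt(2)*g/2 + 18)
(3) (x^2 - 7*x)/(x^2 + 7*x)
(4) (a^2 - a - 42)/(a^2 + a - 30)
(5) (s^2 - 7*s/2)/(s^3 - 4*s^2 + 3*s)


(1) = (k^2 - 3*k + 2)/(k^2 - 10*k + 24)
(2) = (2*g^2 - 4*sqrt(2)*g - 12)/(2*g - 3*sqrt(2))
(3) = (x - 7)/(x + 7)
(4) = (a - 7)/(a - 5)
(5) = (2*s - 7)/(2*s^2 - 8*s + 6)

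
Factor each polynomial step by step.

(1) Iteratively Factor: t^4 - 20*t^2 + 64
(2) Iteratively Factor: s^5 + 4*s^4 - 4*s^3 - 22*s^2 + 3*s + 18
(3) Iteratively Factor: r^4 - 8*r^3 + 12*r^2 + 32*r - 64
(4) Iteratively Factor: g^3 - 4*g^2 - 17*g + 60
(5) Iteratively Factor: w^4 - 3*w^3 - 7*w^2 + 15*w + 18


(1) = (t + 4)*(t^3 - 4*t^2 - 4*t + 16) = (t - 4)*(t + 4)*(t^2 - 4) = (t - 4)*(t + 2)*(t + 4)*(t - 2)
(2) = (s + 3)*(s^4 + s^3 - 7*s^2 - s + 6) = (s - 2)*(s + 3)*(s^3 + 3*s^2 - s - 3) = (s - 2)*(s - 1)*(s + 3)*(s^2 + 4*s + 3) = (s - 2)*(s - 1)*(s + 3)^2*(s + 1)
(3) = (r - 4)*(r^3 - 4*r^2 - 4*r + 16) = (r - 4)*(r - 2)*(r^2 - 2*r - 8) = (r - 4)*(r - 2)*(r + 2)*(r - 4)
(4) = (g - 3)*(g^2 - g - 20) = (g - 3)*(g + 4)*(g - 5)
(5) = (w - 3)*(w^3 - 7*w - 6) = (w - 3)*(w + 2)*(w^2 - 2*w - 3) = (w - 3)*(w + 1)*(w + 2)*(w - 3)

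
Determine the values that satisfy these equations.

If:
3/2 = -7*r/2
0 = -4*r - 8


Then:
No Solution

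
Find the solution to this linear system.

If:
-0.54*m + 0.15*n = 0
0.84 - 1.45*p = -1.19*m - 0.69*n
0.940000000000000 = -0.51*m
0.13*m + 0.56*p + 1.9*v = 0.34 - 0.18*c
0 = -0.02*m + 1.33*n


Then:
No Solution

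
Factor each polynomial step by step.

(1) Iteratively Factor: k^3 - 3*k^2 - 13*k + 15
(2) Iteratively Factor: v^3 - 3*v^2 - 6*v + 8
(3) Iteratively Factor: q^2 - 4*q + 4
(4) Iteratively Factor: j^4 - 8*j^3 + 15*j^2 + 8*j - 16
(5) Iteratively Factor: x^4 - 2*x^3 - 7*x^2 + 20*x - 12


(1) = (k + 3)*(k^2 - 6*k + 5) = (k - 1)*(k + 3)*(k - 5)
(2) = (v - 4)*(v^2 + v - 2) = (v - 4)*(v - 1)*(v + 2)
(3) = (q - 2)*(q - 2)
(4) = (j - 1)*(j^3 - 7*j^2 + 8*j + 16) = (j - 4)*(j - 1)*(j^2 - 3*j - 4) = (j - 4)^2*(j - 1)*(j + 1)
(5) = (x - 2)*(x^3 - 7*x + 6) = (x - 2)*(x + 3)*(x^2 - 3*x + 2) = (x - 2)*(x - 1)*(x + 3)*(x - 2)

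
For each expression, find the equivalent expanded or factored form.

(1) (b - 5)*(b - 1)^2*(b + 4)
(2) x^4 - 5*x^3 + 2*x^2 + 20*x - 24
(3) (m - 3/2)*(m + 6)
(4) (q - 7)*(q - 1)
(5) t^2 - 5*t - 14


(1) = b^4 - 3*b^3 - 17*b^2 + 39*b - 20
(2) = (x - 3)*(x - 2)^2*(x + 2)
(3) = m^2 + 9*m/2 - 9
(4) = q^2 - 8*q + 7
(5) = (t - 7)*(t + 2)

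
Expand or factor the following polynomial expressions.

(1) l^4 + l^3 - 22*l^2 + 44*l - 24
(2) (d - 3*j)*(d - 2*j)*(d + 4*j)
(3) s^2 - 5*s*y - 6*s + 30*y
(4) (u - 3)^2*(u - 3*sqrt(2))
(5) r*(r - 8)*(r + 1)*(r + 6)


(1) = (l - 2)^2*(l - 1)*(l + 6)
(2) = d^3 - d^2*j - 14*d*j^2 + 24*j^3
(3) = (s - 6)*(s - 5*y)
(4) = u^3 - 6*u^2 - 3*sqrt(2)*u^2 + 9*u + 18*sqrt(2)*u - 27*sqrt(2)
(5) = r^4 - r^3 - 50*r^2 - 48*r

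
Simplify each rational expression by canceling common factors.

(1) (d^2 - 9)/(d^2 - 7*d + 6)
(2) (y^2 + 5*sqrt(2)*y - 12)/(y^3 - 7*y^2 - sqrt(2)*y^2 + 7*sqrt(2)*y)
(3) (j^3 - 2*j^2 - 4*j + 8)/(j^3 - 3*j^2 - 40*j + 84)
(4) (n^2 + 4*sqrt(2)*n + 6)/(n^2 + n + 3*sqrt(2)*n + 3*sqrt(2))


(1) = (d^2 - 9)/(d^2 - 7*d + 6)
(2) = (y + 6*sqrt(2))/(y^2 - 7*y)
(3) = (j^2 - 4)/(j^2 - j - 42)
(4) = (n + sqrt(2))/(n + 1)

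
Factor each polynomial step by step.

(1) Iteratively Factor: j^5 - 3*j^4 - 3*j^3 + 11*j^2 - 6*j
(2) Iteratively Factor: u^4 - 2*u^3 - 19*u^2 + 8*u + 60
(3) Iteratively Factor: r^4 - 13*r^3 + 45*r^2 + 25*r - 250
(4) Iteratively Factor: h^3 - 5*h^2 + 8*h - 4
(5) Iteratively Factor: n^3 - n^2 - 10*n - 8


(1) = (j - 1)*(j^4 - 2*j^3 - 5*j^2 + 6*j) = j*(j - 1)*(j^3 - 2*j^2 - 5*j + 6) = j*(j - 1)*(j + 2)*(j^2 - 4*j + 3) = j*(j - 1)^2*(j + 2)*(j - 3)
(2) = (u - 5)*(u^3 + 3*u^2 - 4*u - 12) = (u - 5)*(u + 2)*(u^2 + u - 6) = (u - 5)*(u - 2)*(u + 2)*(u + 3)
(3) = (r - 5)*(r^3 - 8*r^2 + 5*r + 50) = (r - 5)*(r + 2)*(r^2 - 10*r + 25) = (r - 5)^2*(r + 2)*(r - 5)
(4) = (h - 1)*(h^2 - 4*h + 4) = (h - 2)*(h - 1)*(h - 2)
(5) = (n + 2)*(n^2 - 3*n - 4) = (n + 1)*(n + 2)*(n - 4)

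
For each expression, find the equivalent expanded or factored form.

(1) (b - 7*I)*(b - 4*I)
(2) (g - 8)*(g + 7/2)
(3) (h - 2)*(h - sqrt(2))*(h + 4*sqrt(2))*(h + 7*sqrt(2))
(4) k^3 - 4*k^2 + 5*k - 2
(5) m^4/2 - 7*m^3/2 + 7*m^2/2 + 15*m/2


(1) = b^2 - 11*I*b - 28
(2) = g^2 - 9*g/2 - 28
(3) = h^4 - 2*h^3 + 10*sqrt(2)*h^3 - 20*sqrt(2)*h^2 + 34*h^2 - 56*sqrt(2)*h - 68*h + 112*sqrt(2)
(4) = (k - 2)*(k - 1)^2
(5) = m*(m/2 + 1/2)*(m - 5)*(m - 3)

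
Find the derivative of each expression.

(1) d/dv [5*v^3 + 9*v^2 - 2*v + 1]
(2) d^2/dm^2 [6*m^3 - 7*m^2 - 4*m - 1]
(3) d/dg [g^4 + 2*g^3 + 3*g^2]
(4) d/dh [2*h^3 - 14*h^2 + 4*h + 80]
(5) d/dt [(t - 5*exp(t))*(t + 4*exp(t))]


(1) = 15*v^2 + 18*v - 2
(2) = 36*m - 14
(3) = 2*g*(2*g^2 + 3*g + 3)
(4) = 6*h^2 - 28*h + 4
(5) = -t*exp(t) + 2*t - 40*exp(2*t) - exp(t)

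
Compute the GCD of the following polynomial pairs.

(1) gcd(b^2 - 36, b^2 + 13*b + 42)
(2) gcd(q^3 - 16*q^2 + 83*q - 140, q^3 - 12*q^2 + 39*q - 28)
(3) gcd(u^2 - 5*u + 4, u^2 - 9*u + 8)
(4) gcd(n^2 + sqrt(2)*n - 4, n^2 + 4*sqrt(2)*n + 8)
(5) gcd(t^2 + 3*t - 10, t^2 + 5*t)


(1) = b + 6
(2) = q^2 - 11*q + 28
(3) = u - 1
(4) = n + 2*sqrt(2)
(5) = t + 5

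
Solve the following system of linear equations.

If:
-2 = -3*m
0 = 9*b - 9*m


Then:
b = 2/3
m = 2/3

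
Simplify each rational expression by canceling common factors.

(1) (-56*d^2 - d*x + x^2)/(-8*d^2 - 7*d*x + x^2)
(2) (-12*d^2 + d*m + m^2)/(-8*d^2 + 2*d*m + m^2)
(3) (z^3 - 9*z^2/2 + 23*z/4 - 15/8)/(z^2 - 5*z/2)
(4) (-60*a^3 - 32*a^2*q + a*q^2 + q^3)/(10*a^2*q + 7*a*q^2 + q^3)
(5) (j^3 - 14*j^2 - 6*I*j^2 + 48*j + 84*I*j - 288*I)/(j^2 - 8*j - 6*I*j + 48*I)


(1) = (7*d + x)/(d + x)
(2) = (3*d - m)/(2*d - m)
(3) = (4*z^2 - 8*z + 3)/(4*z)
(4) = (-6*a + q)/q
(5) = j - 6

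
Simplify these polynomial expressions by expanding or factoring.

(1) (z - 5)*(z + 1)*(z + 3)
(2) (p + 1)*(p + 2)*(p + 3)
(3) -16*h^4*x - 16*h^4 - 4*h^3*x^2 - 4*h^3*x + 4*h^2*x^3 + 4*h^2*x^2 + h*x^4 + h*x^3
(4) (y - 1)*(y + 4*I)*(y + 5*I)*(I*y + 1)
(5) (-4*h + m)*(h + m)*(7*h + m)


(1) = z^3 - z^2 - 17*z - 15
(2) = p^3 + 6*p^2 + 11*p + 6
(3) = (-2*h + x)*(2*h + x)*(4*h + x)*(h*x + h)
(4) = I*y^4 - 8*y^3 - I*y^3 + 8*y^2 - 11*I*y^2 - 20*y + 11*I*y + 20
(5) = -28*h^3 - 25*h^2*m + 4*h*m^2 + m^3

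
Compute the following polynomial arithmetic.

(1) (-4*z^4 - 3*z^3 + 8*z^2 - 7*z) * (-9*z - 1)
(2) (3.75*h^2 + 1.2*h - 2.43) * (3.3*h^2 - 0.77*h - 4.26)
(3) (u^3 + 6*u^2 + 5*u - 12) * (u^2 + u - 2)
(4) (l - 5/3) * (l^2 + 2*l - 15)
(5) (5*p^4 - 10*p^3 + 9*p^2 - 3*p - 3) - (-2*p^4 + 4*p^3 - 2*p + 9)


(1) = 36*z^5 + 31*z^4 - 69*z^3 + 55*z^2 + 7*z
(2) = 12.375*h^4 + 1.0725*h^3 - 24.918*h^2 - 3.2409*h + 10.3518
(3) = u^5 + 7*u^4 + 9*u^3 - 19*u^2 - 22*u + 24
(4) = l^3 + l^2/3 - 55*l/3 + 25
(5) = 7*p^4 - 14*p^3 + 9*p^2 - p - 12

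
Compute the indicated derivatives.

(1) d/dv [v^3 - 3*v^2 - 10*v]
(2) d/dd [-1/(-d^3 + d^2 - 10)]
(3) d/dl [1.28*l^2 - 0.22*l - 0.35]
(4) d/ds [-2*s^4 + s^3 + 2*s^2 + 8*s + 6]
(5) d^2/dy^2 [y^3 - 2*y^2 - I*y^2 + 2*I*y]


(1) = 3*v^2 - 6*v - 10
(2) = d*(2 - 3*d)/(d^3 - d^2 + 10)^2
(3) = 2.56*l - 0.22
(4) = -8*s^3 + 3*s^2 + 4*s + 8
(5) = 6*y - 4 - 2*I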